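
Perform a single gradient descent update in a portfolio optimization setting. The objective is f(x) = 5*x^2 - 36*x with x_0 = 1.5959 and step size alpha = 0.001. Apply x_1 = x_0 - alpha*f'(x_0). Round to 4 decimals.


We compute the gradient at x_0 and apply the update.
f'(x) = 10*x - 36
f'(1.5959) = 10*1.5959 - 36 = -20.041
x_1 = 1.5959 - 0.001*-20.041 = 1.6159


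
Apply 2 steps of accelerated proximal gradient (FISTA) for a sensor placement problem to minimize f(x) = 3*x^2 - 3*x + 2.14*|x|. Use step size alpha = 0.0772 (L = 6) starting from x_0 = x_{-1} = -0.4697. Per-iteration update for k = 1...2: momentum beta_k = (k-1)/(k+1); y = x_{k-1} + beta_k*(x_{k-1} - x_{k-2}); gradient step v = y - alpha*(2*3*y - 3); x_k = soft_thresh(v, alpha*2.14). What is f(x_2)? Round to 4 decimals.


FISTA on f(x) = 3*x^2 - 3*x + 2.14*|x|
L = 6, alpha = 0.0772
Iteration 1: beta = 0.0, y = -0.4697 + 0.0*(-0.4697 + 0.4697) = -0.4697
  grad(y) = -5.8182, v = y - alpha*grad = -0.0205
  prox(v) = soft_thresh(-0.0205, 0.1652) = 0.0
Iteration 2: beta = 0.3333, y = 0.0 + 0.3333*(0.0 + 0.4697) = 0.1566
  grad(y) = -2.0606, v = y - alpha*grad = 0.3156
  prox(v) = soft_thresh(0.3156, 0.1652) = 0.1504
f(x_2) = 3*0.1504^2 - 3*0.1504 + 2.14*|0.1504| = -0.0615


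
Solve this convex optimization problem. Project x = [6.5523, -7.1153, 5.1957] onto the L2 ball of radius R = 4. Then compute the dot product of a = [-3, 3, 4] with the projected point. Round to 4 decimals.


Step 1: Compute ||x|| (intermediates to 6 decimals).
||x|| = sqrt(6.5523^2 + (-7.1153)^2 + 5.1957^2) = 10.979774
Step 2: Project.
Since ||x|| > R, scale = R/||x|| = 4/10.979774 = 0.364306, proj(x) = scale * x
proj(x) = [2.387042, -2.592146, 1.892825]
Step 3: Dot product.
a^T * proj(x) = -3*2.387042 + 3*(-2.592146) + 4*1.892825 = -7.3663


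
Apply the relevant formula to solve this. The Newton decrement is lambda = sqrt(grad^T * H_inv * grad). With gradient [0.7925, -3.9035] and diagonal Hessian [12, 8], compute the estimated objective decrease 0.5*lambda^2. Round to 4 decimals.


Step 1: H is diagonal, so H^(-1) * g = [0.066, -0.4879].
Step 2: g^T H^(-1) g = sum_i g_i^2 / H_ii
  = (0.7925)^2/12 + (-3.9035)^2/8
  = 0.0523 + 1.9047 = 1.957
Step 3: Objective decrease = 0.5 * g^T H^(-1) g = 0.9785


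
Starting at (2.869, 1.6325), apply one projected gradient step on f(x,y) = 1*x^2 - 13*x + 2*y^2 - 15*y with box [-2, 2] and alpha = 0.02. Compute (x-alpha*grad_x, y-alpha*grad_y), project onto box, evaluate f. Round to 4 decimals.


Step 1: Compute gradient at (2.869, 1.6325).
grad_x = 2*1*2.869 - 13 = -7.262
grad_y = 2*2*1.6325 - 15 = -8.47
Step 2: Gradient step.
x_raw = 2.869 - 0.02*-7.262 = 3.0142
y_raw = 1.6325 - 0.02*-8.47 = 1.8019
Step 3: Project onto [-2, 2].
x_proj = clip(3.0142) = 2.0
y_proj = clip(1.8019) = 1.8019
Step 4: Evaluate f.
f(2.0, 1.8019) = -42.5348


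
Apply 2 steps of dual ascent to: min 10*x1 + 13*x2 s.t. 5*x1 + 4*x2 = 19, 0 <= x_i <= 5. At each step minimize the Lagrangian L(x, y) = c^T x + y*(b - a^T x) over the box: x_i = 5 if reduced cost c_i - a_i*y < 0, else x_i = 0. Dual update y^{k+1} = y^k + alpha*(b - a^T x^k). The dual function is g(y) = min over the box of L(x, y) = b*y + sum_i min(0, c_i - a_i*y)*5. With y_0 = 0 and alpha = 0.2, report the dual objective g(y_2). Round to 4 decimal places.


Dual ascent for LP: min 10*x1 + 13*x2, 5*x1 + 4*x2 = 19, 0 <= x_i <= 5
Step 1: y^k = 0.0, reduced costs: (10.0, 13.0)
  x^k = (0.0, 0.0), subgradient = b - a^T x = 19.0
  y^{k+1} = 0.0 + 0.2*19.0 = 3.8
Step 2: y^k = 3.8, reduced costs: (-9.0, -2.2)
  x^k = (5.0, 5.0), subgradient = b - a^T x = -26.0
  y^{k+1} = 3.8 + 0.2*-26.0 = -1.4
Dual objective at y_2 = -1.4: reduced costs (17.0, 18.6), box minimizer x = (0.0, 0.0)
g(y_2) = b*y + (c1 - a1*y)*x1 + (c2 - a2*y)*x2 = 19*(-1.4) + 17.0*0.0 + 18.6*0.0 = -26.6 + 0.0 + 0.0 = -26.6


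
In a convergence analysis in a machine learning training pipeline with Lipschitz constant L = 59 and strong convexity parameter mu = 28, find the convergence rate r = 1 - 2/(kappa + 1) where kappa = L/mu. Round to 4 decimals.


Step 1: Compute the condition number.
kappa = L/mu = 59/28 = 2.1071
Step 2: Compute the convergence rate.
r = 1 - 2/(kappa + 1) = 1 - 2*mu/(L + mu) = (L - mu)/(L + mu) = 31/87 = 0.3563


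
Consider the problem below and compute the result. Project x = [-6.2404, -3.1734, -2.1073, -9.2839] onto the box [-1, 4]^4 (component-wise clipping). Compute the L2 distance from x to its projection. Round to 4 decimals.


Project each component onto [-1, 4].
clip(-6.2404) = -1.0, clip(-3.1734) = -1.0, clip(-2.1073) = -1.0, clip(-9.2839) = -1.0
Projection = [-1.0, -1.0, -1.0, -1.0]
Squared diffs: [27.4618, 4.7237, 1.2261, 68.623]
Distance = sqrt(102.0346) = 10.1012


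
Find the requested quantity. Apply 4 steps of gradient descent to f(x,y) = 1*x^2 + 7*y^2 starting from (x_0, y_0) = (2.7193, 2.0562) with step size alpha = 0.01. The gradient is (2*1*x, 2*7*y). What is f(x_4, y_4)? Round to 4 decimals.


Gradient descent on f(x,y) = 1*x^2 + 7*y^2.
Starting point: (2.7193, 2.0562), alpha = 0.01
Step 1: grad_x = 2*1*2.7193 = 5.4386, grad_y = 2*7*2.0562 = 28.7868
  x_1 = 2.7193 - 0.01*5.4386 = 2.6649
  y_1 = 2.0562 - 0.01*28.7868 = 1.7683
Step 2: grad_x = 2*1*2.6649 = 5.3298, grad_y = 2*7*1.7683 = 24.7566
  x_2 = 2.6649 - 0.01*5.3298 = 2.6116
  y_2 = 1.7683 - 0.01*24.7566 = 1.5208
Step 3: grad_x = 2*1*2.6116 = 5.2232, grad_y = 2*7*1.5208 = 21.2907
  x_3 = 2.6116 - 0.01*5.2232 = 2.5594
  y_3 = 1.5208 - 0.01*21.2907 = 1.3079
Step 4: grad_x = 2*1*2.5594 = 5.1188, grad_y = 2*7*1.3079 = 18.31
  x_4 = 2.5594 - 0.01*5.1188 = 2.5082
  y_4 = 1.3079 - 0.01*18.31 = 1.1248
f(2.5082, 1.1248) = 1*2.5082^2 + 7*1.1248^2 = 15.1466


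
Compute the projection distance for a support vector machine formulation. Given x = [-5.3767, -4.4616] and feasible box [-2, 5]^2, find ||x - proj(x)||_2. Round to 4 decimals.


Project each component onto [-2, 5].
clip(-5.3767) = -2.0, clip(-4.4616) = -2.0
Projection = [-2.0, -2.0]
Squared diffs: [11.4021, 6.0595]
Distance = sqrt(17.4616) = 4.1787


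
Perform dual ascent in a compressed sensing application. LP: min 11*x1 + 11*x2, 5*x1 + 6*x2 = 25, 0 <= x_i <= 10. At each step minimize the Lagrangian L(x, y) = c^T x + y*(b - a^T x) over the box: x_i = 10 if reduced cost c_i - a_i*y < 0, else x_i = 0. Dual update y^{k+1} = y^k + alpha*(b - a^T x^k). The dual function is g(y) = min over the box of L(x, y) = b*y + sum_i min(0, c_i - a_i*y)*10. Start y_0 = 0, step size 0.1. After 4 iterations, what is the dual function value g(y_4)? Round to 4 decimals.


Dual ascent for LP: min 11*x1 + 11*x2, 5*x1 + 6*x2 = 25, 0 <= x_i <= 10
Step 1: y^k = 0.0, reduced costs: (11.0, 11.0)
  x^k = (0.0, 0.0), subgradient = b - a^T x = 25.0
  y^{k+1} = 0.0 + 0.1*25.0 = 2.5
Step 2: y^k = 2.5, reduced costs: (-1.5, -4.0)
  x^k = (10.0, 10.0), subgradient = b - a^T x = -85.0
  y^{k+1} = 2.5 + 0.1*-85.0 = -6.0
Step 3: y^k = -6.0, reduced costs: (41.0, 47.0)
  x^k = (0.0, 0.0), subgradient = b - a^T x = 25.0
  y^{k+1} = -6.0 + 0.1*25.0 = -3.5
Step 4: y^k = -3.5, reduced costs: (28.5, 32.0)
  x^k = (0.0, 0.0), subgradient = b - a^T x = 25.0
  y^{k+1} = -3.5 + 0.1*25.0 = -1.0
Dual objective at y_4 = -1.0: reduced costs (16.0, 17.0), box minimizer x = (0.0, 0.0)
g(y_4) = b*y + (c1 - a1*y)*x1 + (c2 - a2*y)*x2 = 25*(-1.0) + 16.0*0.0 + 17.0*0.0 = -25.0 + 0.0 + 0.0 = -25.0


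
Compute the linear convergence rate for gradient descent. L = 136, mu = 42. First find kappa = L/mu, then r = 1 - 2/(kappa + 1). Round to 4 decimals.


Step 1: Compute the condition number.
kappa = L/mu = 136/42 = 3.2381
Step 2: Compute the convergence rate.
r = 1 - 2/(kappa + 1) = 1 - 2*mu/(L + mu) = (L - mu)/(L + mu) = 94/178 = 0.5281


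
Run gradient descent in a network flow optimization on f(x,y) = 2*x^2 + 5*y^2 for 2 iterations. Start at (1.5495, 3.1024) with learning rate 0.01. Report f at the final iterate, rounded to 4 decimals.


Gradient descent on f(x,y) = 2*x^2 + 5*y^2.
Starting point: (1.5495, 3.1024), alpha = 0.01
Step 1: grad_x = 2*2*1.5495 = 6.198, grad_y = 2*5*3.1024 = 31.024
  x_1 = 1.5495 - 0.01*6.198 = 1.4875
  y_1 = 3.1024 - 0.01*31.024 = 2.7922
Step 2: grad_x = 2*2*1.4875 = 5.9501, grad_y = 2*5*2.7922 = 27.9216
  x_2 = 1.4875 - 0.01*5.9501 = 1.428
  y_2 = 2.7922 - 0.01*27.9216 = 2.5129
f(1.428, 2.5129) = 2*1.428^2 + 5*2.5129^2 = 35.6529


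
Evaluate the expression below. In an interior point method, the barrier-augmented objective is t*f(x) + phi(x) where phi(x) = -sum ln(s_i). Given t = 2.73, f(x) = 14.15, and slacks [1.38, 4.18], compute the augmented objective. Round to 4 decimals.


Step 1: Compute log-barrier.
ln values: [0.3221, 1.4303]
phi = -(0.3221 + 1.4303) = -1.7524
Step 2: Compute augmented objective.
t*f(x) = 2.73*14.15 = 38.6295
Total = 38.6295 - 1.7524 = 36.8771


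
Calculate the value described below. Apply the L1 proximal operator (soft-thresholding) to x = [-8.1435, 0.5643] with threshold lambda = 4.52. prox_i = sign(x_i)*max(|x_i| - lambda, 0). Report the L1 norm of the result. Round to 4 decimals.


Soft-thresholding with lambda = 4.52:
prox(-8.1435) = sign(-8.1435)*max(|-8.1435| - 4.52, 0) = -3.6235
prox(0.5643) = sign(0.5643)*max(|0.5643| - 4.52, 0) = 0.0
prox(x) = [-3.6235, 0.0]
||prox(x)||_1 = 3.6235 + 0.0 = 3.6235


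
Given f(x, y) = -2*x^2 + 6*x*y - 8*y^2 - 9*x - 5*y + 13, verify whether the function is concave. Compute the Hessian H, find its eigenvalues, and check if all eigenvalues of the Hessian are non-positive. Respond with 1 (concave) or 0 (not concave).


The Hessian of f(x,y) = -2*x^2 + 6*x*y - 8*y^2 - 9*x - 5*y + 13 is:
H = [[-4, 6], [6, -16]]
Trace = -4 - 16 = -20
Determinant = -4*-16 - (6)^2 = 28
Discriminant = (-20)^2 - 4*28 = 288.0
Eigenvalues: lambda_1 = -18.4853, lambda_2 = -1.5147
The function is concave.

1


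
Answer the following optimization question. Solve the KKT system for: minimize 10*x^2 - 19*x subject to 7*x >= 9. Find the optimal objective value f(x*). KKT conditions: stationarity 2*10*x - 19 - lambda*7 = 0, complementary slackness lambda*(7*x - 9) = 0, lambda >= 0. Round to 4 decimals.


Step 1: Try lambda = 0 (constraint inactive).
x_unc = 19/(2*10) = 0.95
Check: 7*0.95 = 6.65 < 9 -- violated!
Step 2: Constraint must be active: 7*x = 9
x* = 9/7 = 1.2857 (rounded; the exact value 9/7 is used below)
lambda = (2*10*(9/7) - 19)/7 = 0.9592
Step 3: Compute optimal value.
f(x*) = 10*(9/7)^2 - 19*(9/7) = -7.898


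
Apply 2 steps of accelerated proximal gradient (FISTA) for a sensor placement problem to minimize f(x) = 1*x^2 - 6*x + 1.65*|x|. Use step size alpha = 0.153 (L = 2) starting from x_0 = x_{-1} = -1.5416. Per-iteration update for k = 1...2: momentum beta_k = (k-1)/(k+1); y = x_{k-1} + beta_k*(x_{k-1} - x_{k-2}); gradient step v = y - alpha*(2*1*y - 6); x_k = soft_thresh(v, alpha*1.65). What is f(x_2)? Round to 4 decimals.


FISTA on f(x) = 1*x^2 - 6*x + 1.65*|x|
L = 2, alpha = 0.153
Iteration 1: beta = 0.0, y = -1.5416 + 0.0*(-1.5416 + 1.5416) = -1.5416
  grad(y) = -9.0832, v = y - alpha*grad = -0.1519
  prox(v) = soft_thresh(-0.1519, 0.2525) = 0.0
Iteration 2: beta = 0.3333, y = 0.0 + 0.3333*(0.0 + 1.5416) = 0.5139
  grad(y) = -4.9723, v = y - alpha*grad = 1.2746
  prox(v) = soft_thresh(1.2746, 0.2525) = 1.0222
f(x_2) = 1*1.0222^2 - 6*1.0222 + 1.65*|1.0222| = -3.4016


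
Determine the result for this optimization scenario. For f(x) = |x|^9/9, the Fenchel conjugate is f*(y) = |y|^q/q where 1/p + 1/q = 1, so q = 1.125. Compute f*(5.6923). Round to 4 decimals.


The conjugate exponent q satisfies 1/p + 1/q = 1.
p = 9, so q = 9/(9 - 1) = 1.125
|y|^q = 5.6923^1.125 = 7.0745
f*(5.6923) = 7.0745 / 1.125 = 6.2885


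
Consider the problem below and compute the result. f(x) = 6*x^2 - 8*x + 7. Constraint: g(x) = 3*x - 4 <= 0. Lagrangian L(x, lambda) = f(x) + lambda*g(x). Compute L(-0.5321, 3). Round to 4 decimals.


Step 1: Evaluate f(x).
f(-0.5321) = 6*(-0.5321)^2 - 8*(-0.5321) + 7 = 12.9556
Step 2: Evaluate g(x).
g(-0.5321) = 3*-0.5321 - 4 = -5.5963
Step 3: Compute Lagrangian.
L = 12.9556 + 3*-5.5963 = -3.8333


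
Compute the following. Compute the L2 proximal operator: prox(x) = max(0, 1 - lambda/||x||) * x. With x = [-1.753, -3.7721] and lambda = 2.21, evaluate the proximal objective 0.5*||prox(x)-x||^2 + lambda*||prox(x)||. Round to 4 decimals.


Step 1: Compute ||x||.
||x|| = 4.1595
Step 2: Compute scaling factor.
scale = max(0, 1 - 2.21/4.1595) = 0.4687
Step 3: prox(x) = [-0.8216, -1.7679]
||prox(x)|| = 1.9495
Step 4: Proximal objective.
0.5*||prox-x||^2 = 2.4421
lambda*||prox|| = 4.3084
Total = 6.7505


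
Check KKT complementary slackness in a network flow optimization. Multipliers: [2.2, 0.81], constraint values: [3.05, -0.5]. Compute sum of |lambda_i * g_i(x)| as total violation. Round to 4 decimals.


KKT complementary slackness check:
lambda_1 * g_1 = 2.2 * 3.05 = 6.71
lambda_2 * g_2 = 0.81 * -0.5 = -0.405
Total violation = 6.71 + 0.405 = 7.115


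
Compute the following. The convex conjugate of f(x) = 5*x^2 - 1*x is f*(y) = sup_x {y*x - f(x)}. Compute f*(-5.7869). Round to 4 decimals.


f*(y) = sup_x {y*x - a*x^2 - b*x} = sup_x {(y-b)*x - a*x^2}
FOC: (y - b) - 2a*x = 0 => x* = (y - b)/(2a)
x* = (-5.7869 + 1)/(2*5) = -0.4787
f*(-5.7869) = (y-b)^2/(4a) = (-5.7869 + 1)^2/(4*5)
= 22.9144/20 = 1.1457


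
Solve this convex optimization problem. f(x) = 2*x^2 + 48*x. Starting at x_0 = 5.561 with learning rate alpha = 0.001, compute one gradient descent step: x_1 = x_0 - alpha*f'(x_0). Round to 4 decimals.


We compute the gradient at x_0 and apply the update.
f'(x) = 4*x + 48
f'(5.561) = 4*5.561 + 48 = 70.244
x_1 = 5.561 - 0.001*70.244 = 5.4908


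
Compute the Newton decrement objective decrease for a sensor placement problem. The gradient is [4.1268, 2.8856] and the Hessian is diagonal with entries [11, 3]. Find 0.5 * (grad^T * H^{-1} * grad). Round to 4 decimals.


Step 1: H is diagonal, so H^(-1) * g = [0.3752, 0.9619].
Step 2: g^T H^(-1) g = sum_i g_i^2 / H_ii
  = (4.1268)^2/11 + (2.8856)^2/3
  = 1.5482 + 2.7756 = 4.3238
Step 3: Objective decrease = 0.5 * g^T H^(-1) g = 2.1619


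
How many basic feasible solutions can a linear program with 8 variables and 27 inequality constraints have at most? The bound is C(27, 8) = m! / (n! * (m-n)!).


Each vertex corresponds to some choice of n active constraints out of m, so the number of vertices is at most C(m, n) = m! / (n!(m-n)!).
m = 27, n = 8
Numerator: 27 * 26 * 25 * 24 * 23 * 22 * 21 * 20
Denominator: 8! = 40320
C(27, 8) = 2220075


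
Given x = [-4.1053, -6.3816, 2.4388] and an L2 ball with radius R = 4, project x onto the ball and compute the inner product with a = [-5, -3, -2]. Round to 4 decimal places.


Step 1: Compute ||x|| (intermediates to 6 decimals).
||x|| = sqrt((-4.1053)^2 + (-6.3816)^2 + 2.4388^2) = 7.970323
Step 2: Project.
Since ||x|| > R, scale = R/||x|| = 4/7.970323 = 0.501862, proj(x) = scale * x
proj(x) = [-2.060294, -3.202683, 1.223941]
Step 3: Dot product.
a^T * proj(x) = -5*(-2.060294) - 3*(-3.202683) - 2*1.223941 = 17.4616


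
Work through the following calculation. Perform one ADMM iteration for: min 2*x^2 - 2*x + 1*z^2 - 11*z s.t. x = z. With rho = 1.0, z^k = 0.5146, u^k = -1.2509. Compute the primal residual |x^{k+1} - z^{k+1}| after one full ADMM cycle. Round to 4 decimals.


ADMM iteration with rho = 1.0, z^k = 0.5146, u^k = -1.2509
Step 1: x-update.
Minimize 2*x^2 - 2*x + (1.0/2)*(x - 0.5146 - 1.2509)^2
FOC: (2*2 + 1.0)*x = 2 + 1.0*(0.5146 + 1.2509)
x^{k+1} = 0.7531
Step 2: z-update.
Minimize 1*z^2 - 11*z + (1.0/2)*(0.7531 - z - 1.2509)^2
FOC: (2*1 + 1.0)*z = 11 + 1.0*(0.7531 - 1.2509)
z^{k+1} = 3.5007
Step 3: u-update.
u^{k+1} = -1.2509 + 0.7531 - 3.5007 = -3.9985
Step 4: Primal residual = |0.7531 - 3.5007| = 2.7476


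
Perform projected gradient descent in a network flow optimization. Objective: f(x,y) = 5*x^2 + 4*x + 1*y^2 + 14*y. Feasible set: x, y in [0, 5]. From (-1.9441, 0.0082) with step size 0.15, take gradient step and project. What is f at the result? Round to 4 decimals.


Step 1: Compute gradient at (-1.9441, 0.0082).
grad_x = 2*5*-1.9441 + 4 = -15.441
grad_y = 2*1*0.0082 + 14 = 14.0164
Step 2: Gradient step.
x_raw = -1.9441 - 0.15*-15.441 = 0.3721
y_raw = 0.0082 - 0.15*14.0164 = -2.0943
Step 3: Project onto [0, 5].
x_proj = clip(0.3721) = 0.3721
y_proj = clip(-2.0943) = 0.0
Step 4: Evaluate f.
f(0.3721, 0.0) = 2.1803


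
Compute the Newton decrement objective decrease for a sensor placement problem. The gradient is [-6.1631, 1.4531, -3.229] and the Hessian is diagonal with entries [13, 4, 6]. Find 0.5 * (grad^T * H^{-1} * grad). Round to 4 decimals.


Step 1: H is diagonal, so H^(-1) * g = [-0.4741, 0.3633, -0.5382].
Step 2: g^T H^(-1) g = sum_i g_i^2 / H_ii
  = (-6.1631)^2/13 + (1.4531)^2/4 + (-3.229)^2/6
  = 2.9218 + 0.5279 + 1.7377 = 5.1874
Step 3: Objective decrease = 0.5 * g^T H^(-1) g = 2.5937


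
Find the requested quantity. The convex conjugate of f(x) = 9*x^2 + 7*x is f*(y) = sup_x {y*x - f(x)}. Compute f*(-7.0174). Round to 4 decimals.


f*(y) = sup_x {y*x - a*x^2 - b*x} = sup_x {(y-b)*x - a*x^2}
FOC: (y - b) - 2a*x = 0 => x* = (y - b)/(2a)
x* = (-7.0174 - 7)/(2*9) = -0.7787
f*(-7.0174) = (y-b)^2/(4a) = (-7.0174 - 7)^2/(4*9)
= 196.4875/36 = 5.458


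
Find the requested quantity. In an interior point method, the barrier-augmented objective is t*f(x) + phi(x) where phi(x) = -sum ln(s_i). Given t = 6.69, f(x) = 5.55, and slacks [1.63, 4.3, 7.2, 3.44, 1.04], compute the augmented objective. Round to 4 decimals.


Step 1: Compute log-barrier.
ln values: [0.4886, 1.4586, 1.9741, 1.2355, 0.0392]
phi = -(0.4886 + 1.4586 + 1.9741 + 1.2355 + 0.0392) = -5.196
Step 2: Compute augmented objective.
t*f(x) = 6.69*5.55 = 37.1295
Total = 37.1295 - 5.196 = 31.9335


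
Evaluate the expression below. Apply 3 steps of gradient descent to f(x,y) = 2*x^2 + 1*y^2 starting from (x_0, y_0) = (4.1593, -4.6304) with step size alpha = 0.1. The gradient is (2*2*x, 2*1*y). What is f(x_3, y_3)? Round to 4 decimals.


Gradient descent on f(x,y) = 2*x^2 + 1*y^2.
Starting point: (4.1593, -4.6304), alpha = 0.1
Step 1: grad_x = 2*2*4.1593 = 16.6372, grad_y = 2*1*-4.6304 = -9.2608
  x_1 = 4.1593 - 0.1*16.6372 = 2.4956
  y_1 = -4.6304 - 0.1*-9.2608 = -3.7043
Step 2: grad_x = 2*2*2.4956 = 9.9823, grad_y = 2*1*-3.7043 = -7.4086
  x_2 = 2.4956 - 0.1*9.9823 = 1.4973
  y_2 = -3.7043 - 0.1*-7.4086 = -2.9635
Step 3: grad_x = 2*2*1.4973 = 5.9894, grad_y = 2*1*-2.9635 = -5.9269
  x_3 = 1.4973 - 0.1*5.9894 = 0.8984
  y_3 = -2.9635 - 0.1*-5.9269 = -2.3708
f(0.8984, -2.3708) = 2*0.8984^2 + 1*(-2.3708)^2 = 7.2348


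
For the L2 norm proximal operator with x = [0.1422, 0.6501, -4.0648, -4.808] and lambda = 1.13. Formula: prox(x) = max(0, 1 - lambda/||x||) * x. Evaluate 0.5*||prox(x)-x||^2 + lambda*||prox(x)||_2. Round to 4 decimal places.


Step 1: Compute ||x||.
||x|| = 6.3311
Step 2: Compute scaling factor.
scale = max(0, 1 - 1.13/6.3311) = 0.8215
Step 3: prox(x) = [0.1168, 0.5341, -3.3393, -3.9498]
||prox(x)|| = 5.2011
Step 4: Proximal objective.
0.5*||prox-x||^2 = 0.6385
lambda*||prox|| = 5.8772
Total = 6.5156


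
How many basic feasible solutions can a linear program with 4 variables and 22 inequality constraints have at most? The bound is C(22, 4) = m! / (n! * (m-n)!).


Each vertex corresponds to some choice of n active constraints out of m, so the number of vertices is at most C(m, n) = m! / (n!(m-n)!).
m = 22, n = 4
Numerator: 22 * 21 * 20 * 19
Denominator: 4! = 24
C(22, 4) = 7315


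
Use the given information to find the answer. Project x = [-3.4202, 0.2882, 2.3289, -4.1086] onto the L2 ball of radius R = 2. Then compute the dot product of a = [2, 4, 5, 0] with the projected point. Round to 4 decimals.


Step 1: Compute ||x|| (intermediates to 6 decimals).
||x|| = sqrt((-3.4202)^2 + 0.2882^2 + 2.3289^2 + (-4.1086)^2) = 5.838253
Step 2: Project.
Since ||x|| > R, scale = R/||x|| = 2/5.838253 = 0.342568, proj(x) = scale * x
proj(x) = [-1.171651, 0.098728, 0.797807, -1.407475]
Step 3: Dot product.
a^T * proj(x) = 2*(-1.171651) + 4*0.098728 + 5*0.797807 + 0*(-1.407475) = 2.0406


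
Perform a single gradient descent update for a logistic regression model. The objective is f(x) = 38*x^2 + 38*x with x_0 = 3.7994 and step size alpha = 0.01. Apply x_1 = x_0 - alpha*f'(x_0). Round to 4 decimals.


We compute the gradient at x_0 and apply the update.
f'(x) = 76*x + 38
f'(3.7994) = 76*3.7994 + 38 = 326.7544
x_1 = 3.7994 - 0.01*326.7544 = 0.5319


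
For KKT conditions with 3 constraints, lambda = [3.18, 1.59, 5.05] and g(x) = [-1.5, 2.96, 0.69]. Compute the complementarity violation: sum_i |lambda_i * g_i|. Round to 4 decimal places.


KKT complementary slackness check:
lambda_1 * g_1 = 3.18 * -1.5 = -4.77
lambda_2 * g_2 = 1.59 * 2.96 = 4.7064
lambda_3 * g_3 = 5.05 * 0.69 = 3.4845
Total violation = 4.77 + 4.7064 + 3.4845 = 12.9609


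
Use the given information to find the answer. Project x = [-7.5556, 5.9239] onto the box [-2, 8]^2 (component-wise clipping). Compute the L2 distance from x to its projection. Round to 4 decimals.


Project each component onto [-2, 8].
clip(-7.5556) = -2.0, clip(5.9239) = 5.9239
Projection = [-2.0, 5.9239]
Squared diffs: [30.8647, 0.0]
Distance = sqrt(30.8647) = 5.5556


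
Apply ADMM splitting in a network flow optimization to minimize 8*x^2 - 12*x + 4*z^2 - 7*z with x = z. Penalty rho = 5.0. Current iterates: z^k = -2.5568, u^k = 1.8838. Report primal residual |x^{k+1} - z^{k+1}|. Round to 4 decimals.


ADMM iteration with rho = 5.0, z^k = -2.5568, u^k = 1.8838
Step 1: x-update.
Minimize 8*x^2 - 12*x + (5.0/2)*(x + 2.5568 + 1.8838)^2
FOC: (2*8 + 5.0)*x = 12 + 5.0*(-2.5568 - 1.8838)
x^{k+1} = -0.4859
Step 2: z-update.
Minimize 4*z^2 - 7*z + (5.0/2)*(-0.4859 - z + 1.8838)^2
FOC: (2*4 + 5.0)*z = 7 + 5.0*(-0.4859 + 1.8838)
z^{k+1} = 1.0761
Step 3: u-update.
u^{k+1} = 1.8838 - 0.4859 - 1.0761 = 0.3218
Step 4: Primal residual = |-0.4859 - 1.0761| = 1.562


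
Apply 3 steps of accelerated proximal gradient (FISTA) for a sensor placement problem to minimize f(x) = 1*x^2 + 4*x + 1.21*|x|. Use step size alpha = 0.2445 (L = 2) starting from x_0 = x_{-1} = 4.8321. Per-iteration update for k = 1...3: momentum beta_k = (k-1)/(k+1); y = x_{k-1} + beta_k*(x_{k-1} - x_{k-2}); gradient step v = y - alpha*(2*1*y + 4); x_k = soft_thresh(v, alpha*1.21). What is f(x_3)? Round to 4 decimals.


FISTA on f(x) = 1*x^2 + 4*x + 1.21*|x|
L = 2, alpha = 0.2445
Iteration 1: beta = 0.0, y = 4.8321 + 0.0*(4.8321 - 4.8321) = 4.8321
  grad(y) = 13.6642, v = y - alpha*grad = 1.4912
  prox(v) = soft_thresh(1.4912, 0.2958) = 1.1954
Iteration 2: beta = 0.3333, y = 1.1954 + 0.3333*(1.1954 - 4.8321) = -0.0169
  grad(y) = 3.9662, v = y - alpha*grad = -0.9866
  prox(v) = soft_thresh(-0.9866, 0.2958) = -0.6908
Iteration 3: beta = 0.5, y = -0.6908 + 0.5*(-0.6908 - 1.1954) = -1.6339
  grad(y) = 0.7323, v = y - alpha*grad = -1.8129
  prox(v) = soft_thresh(-1.8129, 0.2958) = -1.5171
f(x_3) = 1*(-1.5171)^2 + 4*(-1.5171) + 1.21*|-1.5171| = -1.9311


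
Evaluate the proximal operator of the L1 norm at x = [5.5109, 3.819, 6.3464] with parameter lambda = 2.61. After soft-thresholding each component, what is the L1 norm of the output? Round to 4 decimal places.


Soft-thresholding with lambda = 2.61:
prox(5.5109) = sign(5.5109)*max(|5.5109| - 2.61, 0) = 2.9009
prox(3.819) = sign(3.819)*max(|3.819| - 2.61, 0) = 1.209
prox(6.3464) = sign(6.3464)*max(|6.3464| - 2.61, 0) = 3.7364
prox(x) = [2.9009, 1.209, 3.7364]
||prox(x)||_1 = 2.9009 + 1.209 + 3.7364 = 7.8463


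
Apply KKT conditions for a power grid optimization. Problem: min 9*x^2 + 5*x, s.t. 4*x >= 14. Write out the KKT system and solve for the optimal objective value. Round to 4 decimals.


Step 1: Try lambda = 0 (constraint inactive).
x_unc = -5/(2*9) = -0.2778
Check: 4*-0.2778 = -1.1112 < 14 -- violated!
Step 2: Constraint must be active: 4*x = 14
x* = 14/4 = 3.5
lambda = (2*9*3.5 + 5)/4 = 17.0
Step 3: Compute optimal value.
f(x*) = 9*3.5^2 + 5*3.5 = 127.75


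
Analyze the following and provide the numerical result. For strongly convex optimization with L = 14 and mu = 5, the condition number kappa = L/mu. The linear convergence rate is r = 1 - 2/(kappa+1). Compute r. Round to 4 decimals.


Step 1: Compute the condition number.
kappa = L/mu = 14/5 = 2.8
Step 2: Compute the convergence rate.
r = 1 - 2/(kappa + 1) = 1 - 2*mu/(L + mu) = (L - mu)/(L + mu) = 9/19 = 0.4737


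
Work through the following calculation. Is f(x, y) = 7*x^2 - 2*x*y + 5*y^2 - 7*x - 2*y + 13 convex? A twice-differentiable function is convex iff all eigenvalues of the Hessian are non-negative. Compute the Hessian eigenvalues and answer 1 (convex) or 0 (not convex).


The Hessian of f(x,y) = 7*x^2 - 2*x*y + 5*y^2 - 7*x - 2*y + 13 is:
H = [[14, -2], [-2, 10]]
Trace = 14 + 10 = 24
Determinant = 14*10 - (-2)^2 = 136
Discriminant = (24)^2 - 4*136 = 32.0
Eigenvalues: lambda_1 = 9.1716, lambda_2 = 14.8284
The function is convex.

1


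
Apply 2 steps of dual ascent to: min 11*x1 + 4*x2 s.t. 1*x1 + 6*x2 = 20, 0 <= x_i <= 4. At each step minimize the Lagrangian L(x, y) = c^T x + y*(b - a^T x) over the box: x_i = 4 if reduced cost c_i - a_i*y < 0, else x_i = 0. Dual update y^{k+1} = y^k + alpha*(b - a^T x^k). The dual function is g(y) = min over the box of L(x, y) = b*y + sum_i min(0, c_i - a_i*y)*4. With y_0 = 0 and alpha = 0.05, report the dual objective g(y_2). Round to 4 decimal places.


Dual ascent for LP: min 11*x1 + 4*x2, 1*x1 + 6*x2 = 20, 0 <= x_i <= 4
Step 1: y^k = 0.0, reduced costs: (11.0, 4.0)
  x^k = (0.0, 0.0), subgradient = b - a^T x = 20.0
  y^{k+1} = 0.0 + 0.05*20.0 = 1.0
Step 2: y^k = 1.0, reduced costs: (10.0, -2.0)
  x^k = (0.0, 4.0), subgradient = b - a^T x = -4.0
  y^{k+1} = 1.0 + 0.05*-4.0 = 0.8
Dual objective at y_2 = 0.8: reduced costs (10.2, -0.8), box minimizer x = (0.0, 4.0)
g(y_2) = b*y + (c1 - a1*y)*x1 + (c2 - a2*y)*x2 = 20*0.8 + 10.2*0.0 + (-0.8)*4.0 = 16.0 + 0.0 - 3.2 = 12.8


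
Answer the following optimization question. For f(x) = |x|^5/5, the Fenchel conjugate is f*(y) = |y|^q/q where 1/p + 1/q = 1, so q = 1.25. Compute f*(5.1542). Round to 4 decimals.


The conjugate exponent q satisfies 1/p + 1/q = 1.
p = 5, so q = 5/(5 - 1) = 1.25
|y|^q = 5.1542^1.25 = 7.7661
f*(5.1542) = 7.7661 / 1.25 = 6.2129


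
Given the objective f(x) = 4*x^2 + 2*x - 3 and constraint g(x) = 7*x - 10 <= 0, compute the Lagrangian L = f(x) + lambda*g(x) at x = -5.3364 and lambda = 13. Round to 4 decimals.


Step 1: Evaluate f(x).
f(-5.3364) = 4*(-5.3364)^2 + 2*(-5.3364) - 3 = 100.2359
Step 2: Evaluate g(x).
g(-5.3364) = 7*-5.3364 - 10 = -47.3548
Step 3: Compute Lagrangian.
L = 100.2359 + 13*-47.3548 = -515.3765


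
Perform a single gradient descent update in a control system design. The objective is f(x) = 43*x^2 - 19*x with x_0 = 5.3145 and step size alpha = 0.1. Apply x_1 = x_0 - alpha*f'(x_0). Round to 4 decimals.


We compute the gradient at x_0 and apply the update.
f'(x) = 86*x - 19
f'(5.3145) = 86*5.3145 - 19 = 438.047
x_1 = 5.3145 - 0.1*438.047 = -38.4902


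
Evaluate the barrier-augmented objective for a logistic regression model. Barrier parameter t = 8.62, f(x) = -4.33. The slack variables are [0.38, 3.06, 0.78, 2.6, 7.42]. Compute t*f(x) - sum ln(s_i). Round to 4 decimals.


Step 1: Compute log-barrier.
ln values: [-0.9676, 1.1184, -0.2485, 0.9555, 2.0042]
phi = -(-0.9676 + 1.1184 - 0.2485 + 0.9555 + 2.0042) = -2.8621
Step 2: Compute augmented objective.
t*f(x) = 8.62*-4.33 = -37.3246
Total = -37.3246 - 2.8621 = -40.1867


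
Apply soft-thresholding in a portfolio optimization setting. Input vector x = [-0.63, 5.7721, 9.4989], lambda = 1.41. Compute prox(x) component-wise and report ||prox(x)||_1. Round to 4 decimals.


Soft-thresholding with lambda = 1.41:
prox(-0.63) = sign(-0.63)*max(|-0.63| - 1.41, 0) = 0.0
prox(5.7721) = sign(5.7721)*max(|5.7721| - 1.41, 0) = 4.3621
prox(9.4989) = sign(9.4989)*max(|9.4989| - 1.41, 0) = 8.0889
prox(x) = [0.0, 4.3621, 8.0889]
||prox(x)||_1 = 0.0 + 4.3621 + 8.0889 = 12.451


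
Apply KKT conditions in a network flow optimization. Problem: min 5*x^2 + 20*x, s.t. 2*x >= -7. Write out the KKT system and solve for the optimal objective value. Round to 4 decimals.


Step 1: Try lambda = 0 (constraint inactive).
Stationarity: 2*5*x + 20 = 0
x* = -20/(2*5) = -2.0
Check constraint: 2*-2.0 = -4.0 >= -7 -- satisfied.
Step 2: Compute optimal value.
f(x*) = 5*(-2.0)^2 + 20*(-2.0) = -20.0


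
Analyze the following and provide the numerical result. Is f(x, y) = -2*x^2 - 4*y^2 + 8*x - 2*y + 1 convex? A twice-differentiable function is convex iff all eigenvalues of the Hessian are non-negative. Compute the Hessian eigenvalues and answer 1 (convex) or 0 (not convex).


The Hessian of f(x,y) = -2*x^2 - 4*y^2 + 8*x - 2*y + 1 is:
H = [[-4, 0], [0, -8]]
Trace = -4 - 8 = -12
Determinant = -4*-8 - (0)^2 = 32
Discriminant = (-12)^2 - 4*32 = 16.0
Eigenvalues: lambda_1 = -8.0, lambda_2 = -4.0
The function is not convex.

0


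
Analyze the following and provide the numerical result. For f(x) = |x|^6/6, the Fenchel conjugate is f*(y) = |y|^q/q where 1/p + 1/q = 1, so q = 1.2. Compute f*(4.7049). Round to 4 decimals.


The conjugate exponent q satisfies 1/p + 1/q = 1.
p = 6, so q = 6/(6 - 1) = 1.2
|y|^q = 4.7049^1.2 = 6.413
f*(4.7049) = 6.413 / 1.2 = 5.3442


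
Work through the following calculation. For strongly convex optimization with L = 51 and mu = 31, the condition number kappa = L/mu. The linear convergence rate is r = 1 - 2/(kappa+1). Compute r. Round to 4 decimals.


Step 1: Compute the condition number.
kappa = L/mu = 51/31 = 1.6452
Step 2: Compute the convergence rate.
r = 1 - 2/(kappa + 1) = 1 - 2*mu/(L + mu) = (L - mu)/(L + mu) = 20/82 = 0.2439


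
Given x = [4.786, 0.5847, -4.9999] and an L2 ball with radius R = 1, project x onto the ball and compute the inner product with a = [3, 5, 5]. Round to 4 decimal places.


Step 1: Compute ||x|| (intermediates to 6 decimals).
||x|| = sqrt(4.786^2 + 0.5847^2 + (-4.9999)^2) = 6.945982
Step 2: Project.
Since ||x|| > R, scale = R/||x|| = 1/6.945982 = 0.143968, proj(x) = scale * x
proj(x) = [0.689031, 0.084178, -0.719826]
Step 3: Dot product.
a^T * proj(x) = 3*0.689031 + 5*0.084178 + 5*(-0.719826) = -1.1111


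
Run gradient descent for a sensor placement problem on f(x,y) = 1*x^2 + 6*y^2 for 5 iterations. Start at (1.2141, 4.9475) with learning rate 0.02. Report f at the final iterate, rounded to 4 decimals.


Gradient descent on f(x,y) = 1*x^2 + 6*y^2.
Starting point: (1.2141, 4.9475), alpha = 0.02
Step 1: grad_x = 2*1*1.2141 = 2.4282, grad_y = 2*6*4.9475 = 59.37
  x_1 = 1.2141 - 0.02*2.4282 = 1.1655
  y_1 = 4.9475 - 0.02*59.37 = 3.7601
Step 2: grad_x = 2*1*1.1655 = 2.3311, grad_y = 2*6*3.7601 = 45.1212
  x_2 = 1.1655 - 0.02*2.3311 = 1.1189
  y_2 = 3.7601 - 0.02*45.1212 = 2.8577
Step 3: grad_x = 2*1*1.1189 = 2.2378, grad_y = 2*6*2.8577 = 34.2921
  x_3 = 1.1189 - 0.02*2.2378 = 1.0742
  y_3 = 2.8577 - 0.02*34.2921 = 2.1718
Step 4: grad_x = 2*1*1.0742 = 2.1483, grad_y = 2*6*2.1718 = 26.062
  x_4 = 1.0742 - 0.02*2.1483 = 1.0312
  y_4 = 2.1718 - 0.02*26.062 = 1.6506
Step 5: grad_x = 2*1*1.0312 = 2.0624, grad_y = 2*6*1.6506 = 19.8071
  x_5 = 1.0312 - 0.02*2.0624 = 0.9899
  y_5 = 1.6506 - 0.02*19.8071 = 1.2545
f(0.9899, 1.2545) = 1*0.9899^2 + 6*1.2545^2 = 10.4219


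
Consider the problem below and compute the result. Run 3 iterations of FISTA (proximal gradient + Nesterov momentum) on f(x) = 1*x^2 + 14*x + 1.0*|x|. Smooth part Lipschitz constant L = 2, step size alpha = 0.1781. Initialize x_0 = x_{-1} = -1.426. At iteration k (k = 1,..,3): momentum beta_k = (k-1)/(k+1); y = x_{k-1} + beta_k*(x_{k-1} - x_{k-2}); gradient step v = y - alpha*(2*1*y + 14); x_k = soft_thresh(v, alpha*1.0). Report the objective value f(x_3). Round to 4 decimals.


FISTA on f(x) = 1*x^2 + 14*x + 1.0*|x|
L = 2, alpha = 0.1781
Iteration 1: beta = 0.0, y = -1.426 + 0.0*(-1.426 + 1.426) = -1.426
  grad(y) = 11.148, v = y - alpha*grad = -3.4115
  prox(v) = soft_thresh(-3.4115, 0.1781) = -3.2334
Iteration 2: beta = 0.3333, y = -3.2334 + 0.3333*(-3.2334 + 1.426) = -3.8358
  grad(y) = 6.3284, v = y - alpha*grad = -4.9629
  prox(v) = soft_thresh(-4.9629, 0.1781) = -4.7848
Iteration 3: beta = 0.5, y = -4.7848 + 0.5*(-4.7848 + 3.2334) = -5.5605
  grad(y) = 2.879, v = y - alpha*grad = -6.0733
  prox(v) = soft_thresh(-6.0733, 0.1781) = -5.8952
f(x_3) = 1*(-5.8952)^2 + 14*(-5.8952) + 1.0*|-5.8952| = -41.8842


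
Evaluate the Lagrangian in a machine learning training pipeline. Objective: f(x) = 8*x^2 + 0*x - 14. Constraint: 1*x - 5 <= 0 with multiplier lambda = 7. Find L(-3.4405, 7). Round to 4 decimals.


Step 1: Evaluate f(x).
f(-3.4405) = 8*(-3.4405)^2 + 0*(-3.4405) - 14 = 80.6963
Step 2: Evaluate g(x).
g(-3.4405) = 1*-3.4405 - 5 = -8.4405
Step 3: Compute Lagrangian.
L = 80.6963 + 7*-8.4405 = 21.6128


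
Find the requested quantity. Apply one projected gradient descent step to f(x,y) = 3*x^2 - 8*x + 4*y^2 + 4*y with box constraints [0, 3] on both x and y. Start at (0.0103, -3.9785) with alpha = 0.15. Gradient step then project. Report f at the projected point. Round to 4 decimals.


Step 1: Compute gradient at (0.0103, -3.9785).
grad_x = 2*3*0.0103 - 8 = -7.9382
grad_y = 2*4*-3.9785 + 4 = -27.828
Step 2: Gradient step.
x_raw = 0.0103 - 0.15*-7.9382 = 1.201
y_raw = -3.9785 - 0.15*-27.828 = 0.1957
Step 3: Project onto [0, 3].
x_proj = clip(1.201) = 1.201
y_proj = clip(0.1957) = 0.1957
Step 4: Evaluate f.
f(1.201, 0.1957) = -4.3448


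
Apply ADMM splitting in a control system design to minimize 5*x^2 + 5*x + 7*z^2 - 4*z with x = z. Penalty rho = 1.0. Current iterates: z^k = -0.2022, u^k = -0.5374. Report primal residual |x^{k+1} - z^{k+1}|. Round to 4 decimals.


ADMM iteration with rho = 1.0, z^k = -0.2022, u^k = -0.5374
Step 1: x-update.
Minimize 5*x^2 + 5*x + (1.0/2)*(x + 0.2022 - 0.5374)^2
FOC: (2*5 + 1.0)*x = -5 + 1.0*(-0.2022 + 0.5374)
x^{k+1} = -0.4241
Step 2: z-update.
Minimize 7*z^2 - 4*z + (1.0/2)*(-0.4241 - z - 0.5374)^2
FOC: (2*7 + 1.0)*z = 4 + 1.0*(-0.4241 - 0.5374)
z^{k+1} = 0.2026
Step 3: u-update.
u^{k+1} = -0.5374 - 0.4241 - 0.2026 = -1.164
Step 4: Primal residual = |-0.4241 - 0.2026| = 0.6266


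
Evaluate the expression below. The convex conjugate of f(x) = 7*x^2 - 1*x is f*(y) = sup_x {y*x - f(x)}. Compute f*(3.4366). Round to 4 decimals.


f*(y) = sup_x {y*x - a*x^2 - b*x} = sup_x {(y-b)*x - a*x^2}
FOC: (y - b) - 2a*x = 0 => x* = (y - b)/(2a)
x* = (3.4366 + 1)/(2*7) = 0.3169
f*(3.4366) = (y-b)^2/(4a) = (3.4366 + 1)^2/(4*7)
= 19.6834/28 = 0.703


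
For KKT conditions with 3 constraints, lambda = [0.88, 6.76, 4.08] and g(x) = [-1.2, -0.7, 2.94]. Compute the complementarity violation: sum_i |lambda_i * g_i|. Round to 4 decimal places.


KKT complementary slackness check:
lambda_1 * g_1 = 0.88 * -1.2 = -1.056
lambda_2 * g_2 = 6.76 * -0.7 = -4.732
lambda_3 * g_3 = 4.08 * 2.94 = 11.9952
Total violation = 1.056 + 4.732 + 11.9952 = 17.7832


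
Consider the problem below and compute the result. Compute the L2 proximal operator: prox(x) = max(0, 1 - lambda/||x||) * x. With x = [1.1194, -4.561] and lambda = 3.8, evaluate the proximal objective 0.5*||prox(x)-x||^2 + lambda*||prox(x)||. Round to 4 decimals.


Step 1: Compute ||x||.
||x|| = 4.6964
Step 2: Compute scaling factor.
scale = max(0, 1 - 3.8/4.6964) = 0.1909
Step 3: prox(x) = [0.2137, -0.8705]
||prox(x)|| = 0.8964
Step 4: Proximal objective.
0.5*||prox-x||^2 = 7.22
lambda*||prox|| = 3.4063
Total = 10.6262


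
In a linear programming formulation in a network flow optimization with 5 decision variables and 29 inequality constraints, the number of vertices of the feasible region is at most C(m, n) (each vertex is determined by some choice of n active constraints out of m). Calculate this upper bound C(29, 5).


Each vertex corresponds to some choice of n active constraints out of m, so the number of vertices is at most C(m, n) = m! / (n!(m-n)!).
m = 29, n = 5
Numerator: 29 * 28 * 27 * 26 * 25
Denominator: 5! = 120
C(29, 5) = 118755


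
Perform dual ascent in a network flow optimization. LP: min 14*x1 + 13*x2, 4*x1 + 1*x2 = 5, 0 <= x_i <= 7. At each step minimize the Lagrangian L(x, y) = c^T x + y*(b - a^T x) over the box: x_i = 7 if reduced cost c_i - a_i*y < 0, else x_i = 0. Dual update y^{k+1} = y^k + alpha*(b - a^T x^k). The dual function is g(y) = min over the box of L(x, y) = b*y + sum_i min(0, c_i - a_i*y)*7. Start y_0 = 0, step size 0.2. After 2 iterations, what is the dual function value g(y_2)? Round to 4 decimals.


Dual ascent for LP: min 14*x1 + 13*x2, 4*x1 + 1*x2 = 5, 0 <= x_i <= 7
Step 1: y^k = 0.0, reduced costs: (14.0, 13.0)
  x^k = (0.0, 0.0), subgradient = b - a^T x = 5.0
  y^{k+1} = 0.0 + 0.2*5.0 = 1.0
Step 2: y^k = 1.0, reduced costs: (10.0, 12.0)
  x^k = (0.0, 0.0), subgradient = b - a^T x = 5.0
  y^{k+1} = 1.0 + 0.2*5.0 = 2.0
Dual objective at y_2 = 2.0: reduced costs (6.0, 11.0), box minimizer x = (0.0, 0.0)
g(y_2) = b*y + (c1 - a1*y)*x1 + (c2 - a2*y)*x2 = 5*2.0 + 6.0*0.0 + 11.0*0.0 = 10.0 + 0.0 + 0.0 = 10.0


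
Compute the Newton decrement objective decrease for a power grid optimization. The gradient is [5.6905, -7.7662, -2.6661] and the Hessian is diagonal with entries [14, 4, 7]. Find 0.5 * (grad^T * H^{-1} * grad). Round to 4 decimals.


Step 1: H is diagonal, so H^(-1) * g = [0.4065, -1.9416, -0.3809].
Step 2: g^T H^(-1) g = sum_i g_i^2 / H_ii
  = (5.6905)^2/14 + (-7.7662)^2/4 + (-2.6661)^2/7
  = 2.313 + 15.0785 + 1.0154 = 18.4069
Step 3: Objective decrease = 0.5 * g^T H^(-1) g = 9.2034


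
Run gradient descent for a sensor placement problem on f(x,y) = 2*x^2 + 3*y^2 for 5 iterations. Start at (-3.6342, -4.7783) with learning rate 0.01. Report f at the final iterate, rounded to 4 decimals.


Gradient descent on f(x,y) = 2*x^2 + 3*y^2.
Starting point: (-3.6342, -4.7783), alpha = 0.01
Step 1: grad_x = 2*2*-3.6342 = -14.5368, grad_y = 2*3*-4.7783 = -28.6698
  x_1 = -3.6342 - 0.01*-14.5368 = -3.4888
  y_1 = -4.7783 - 0.01*-28.6698 = -4.4916
Step 2: grad_x = 2*2*-3.4888 = -13.9553, grad_y = 2*3*-4.4916 = -26.9496
  x_2 = -3.4888 - 0.01*-13.9553 = -3.3493
  y_2 = -4.4916 - 0.01*-26.9496 = -4.2221
Step 3: grad_x = 2*2*-3.3493 = -13.3971, grad_y = 2*3*-4.2221 = -25.3326
  x_3 = -3.3493 - 0.01*-13.3971 = -3.2153
  y_3 = -4.2221 - 0.01*-25.3326 = -3.9688
Step 4: grad_x = 2*2*-3.2153 = -12.8612, grad_y = 2*3*-3.9688 = -23.8127
  x_4 = -3.2153 - 0.01*-12.8612 = -3.0867
  y_4 = -3.9688 - 0.01*-23.8127 = -3.7307
Step 5: grad_x = 2*2*-3.0867 = -12.3468, grad_y = 2*3*-3.7307 = -22.3839
  x_5 = -3.0867 - 0.01*-12.3468 = -2.9632
  y_5 = -3.7307 - 0.01*-22.3839 = -3.5068
f(-2.9632, -3.5068) = 2*(-2.9632)^2 + 3*(-3.5068)^2 = 54.4547


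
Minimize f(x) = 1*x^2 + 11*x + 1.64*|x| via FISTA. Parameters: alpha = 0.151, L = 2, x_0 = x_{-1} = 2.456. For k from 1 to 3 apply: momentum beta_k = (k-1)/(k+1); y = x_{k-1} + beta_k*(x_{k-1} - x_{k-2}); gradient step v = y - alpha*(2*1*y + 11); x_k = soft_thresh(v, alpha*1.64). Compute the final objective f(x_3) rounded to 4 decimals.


FISTA on f(x) = 1*x^2 + 11*x + 1.64*|x|
L = 2, alpha = 0.151
Iteration 1: beta = 0.0, y = 2.456 + 0.0*(2.456 - 2.456) = 2.456
  grad(y) = 15.912, v = y - alpha*grad = 0.0533
  prox(v) = soft_thresh(0.0533, 0.2476) = 0.0
Iteration 2: beta = 0.3333, y = 0.0 + 0.3333*(0.0 - 2.456) = -0.8187
  grad(y) = 9.3627, v = y - alpha*grad = -2.2324
  prox(v) = soft_thresh(-2.2324, 0.2476) = -1.9848
Iteration 3: beta = 0.5, y = -1.9848 + 0.5*(-1.9848 - 0.0) = -2.9772
  grad(y) = 5.0456, v = y - alpha*grad = -3.7391
  prox(v) = soft_thresh(-3.7391, 0.2476) = -3.4914
f(x_3) = 1*(-3.4914)^2 + 11*(-3.4914) + 1.64*|-3.4914| = -20.4897


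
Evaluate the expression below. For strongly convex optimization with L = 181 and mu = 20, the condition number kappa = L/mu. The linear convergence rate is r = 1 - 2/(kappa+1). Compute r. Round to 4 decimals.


Step 1: Compute the condition number.
kappa = L/mu = 181/20 = 9.05
Step 2: Compute the convergence rate.
r = 1 - 2/(kappa + 1) = 1 - 2*mu/(L + mu) = (L - mu)/(L + mu) = 161/201 = 0.801


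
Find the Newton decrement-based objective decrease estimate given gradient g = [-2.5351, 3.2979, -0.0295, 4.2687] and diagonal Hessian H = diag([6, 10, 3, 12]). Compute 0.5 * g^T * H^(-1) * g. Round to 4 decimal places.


Step 1: H is diagonal, so H^(-1) * g = [-0.4225, 0.3298, -0.0098, 0.3557].
Step 2: g^T H^(-1) g = sum_i g_i^2 / H_ii
  = (-2.5351)^2/6 + (3.2979)^2/10 + (-0.0295)^2/3 + (4.2687)^2/12
  = 1.0711 + 1.0876 + 0.0003 + 1.5185 = 3.6775
Step 3: Objective decrease = 0.5 * g^T H^(-1) g = 1.8388
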